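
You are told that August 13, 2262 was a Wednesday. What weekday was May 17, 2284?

Saturday

Day-of-year of August 13, 2262: 225.
Day-of-year of May 17, 2284: 138.
2262 has 365 days, so 365 − 225 = 140 days remain in 2262.
Full years 2263–2283: 16 common + 5 leap = 16×365 + 5×366 = 7670 days.
Total: 140 + 7670 + 138 = 7948 days.
7948 mod 7 = 3, so 3 days after Wednesday is Saturday.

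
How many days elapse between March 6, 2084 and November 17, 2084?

March 2084: 31 − 6 = 25 days remain.
Then April (30), May (31), June (30), July (31), August (31), September (30), October (31): 30 + 31 + 30 + 31 + 31 + 30 + 31 = 214 days.
November 1–17, 2084: 17 days.
Total: 25 + 214 + 17 = 256 days.

256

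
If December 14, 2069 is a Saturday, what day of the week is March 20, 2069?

Count forward from the earlier date (March 20, 2069) to the later (December 14, 2069):
March 2069: 31 − 20 = 11 days remain.
Then April (30), May (31), June (30), July (31), August (31), September (30), October (31), November (30): 30 + 31 + 30 + 31 + 31 + 30 + 31 + 30 = 244 days.
December 1–14, 2069: 14 days.
Total: 11 + 244 + 14 = 269 days.
269 mod 7 = 3, so 3 days before Saturday is Wednesday.

Wednesday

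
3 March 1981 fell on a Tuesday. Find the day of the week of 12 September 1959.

Saturday

Count forward from the earlier date (September 12, 1959) to the later (March 3, 1981):
Day-of-year of September 12, 1959: 255.
Day-of-year of March 3, 1981: 62.
1959 has 365 days, so 365 − 255 = 110 days remain in 1959.
Full years 1960–1980: 15 common + 6 leap = 15×365 + 6×366 = 7671 days.
Total: 110 + 7671 + 62 = 7843 days.
7843 mod 7 = 3, so 3 days before Tuesday is Saturday.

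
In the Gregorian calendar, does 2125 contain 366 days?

No

2125 is not a leap year.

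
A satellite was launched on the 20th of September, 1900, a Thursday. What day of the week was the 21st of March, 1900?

Wednesday

Count forward from the earlier date (March 21, 1900) to the later (September 20, 1900):
March 1900: 31 − 21 = 10 days remain.
Then April (30), May (31), June (30), July (31), August (31): 30 + 31 + 30 + 31 + 31 = 153 days.
September 1–20, 1900: 20 days.
Total: 10 + 153 + 20 = 183 days.
183 mod 7 = 1, so 1 day before Thursday is Wednesday.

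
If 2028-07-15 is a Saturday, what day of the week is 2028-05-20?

Count forward from the earlier date (May 20, 2028) to the later (July 15, 2028):
May 2028: 31 − 20 = 11 days remain.
Then June (30): 30 days.
July 1–15, 2028: 15 days.
Total: 11 + 30 + 15 = 56 days.
56 is a multiple of 7, so 2028-05-20 falls on the same weekday: Saturday.

Saturday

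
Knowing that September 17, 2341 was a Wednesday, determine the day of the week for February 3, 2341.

Monday

Count forward from the earlier date (February 3, 2341) to the later (September 17, 2341):
February 2341: 28 − 3 = 25 days remain (2341 is not a leap year, so February has 28 days).
Then March (31), April (30), May (31), June (30), July (31), August (31): 31 + 30 + 31 + 30 + 31 + 31 = 184 days.
September 1–17, 2341: 17 days.
Total: 25 + 184 + 17 = 226 days.
226 mod 7 = 2, so 2 days before Wednesday is Monday.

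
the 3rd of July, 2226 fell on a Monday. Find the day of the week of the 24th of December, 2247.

Friday

Day-of-year of July 3, 2226: 184.
Day-of-year of December 24, 2247: 358.
2226 has 365 days, so 365 − 184 = 181 days remain in 2226.
Full years 2227–2246: 15 common + 5 leap = 15×365 + 5×366 = 7305 days.
Total: 181 + 7305 + 358 = 7844 days.
7844 mod 7 = 4, so 4 days after Monday is Friday.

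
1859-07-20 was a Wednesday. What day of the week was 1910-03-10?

From July 20, 1859 to July 20, 1909: 50 years, of which 12 contain a Feb 29 — 38×365 + 12×366 = 18262 days.
(1900 is not a leap year (divisible by 100 but not 400).)
July 1909: 31 − 20 = 11 days remain.
Then August (31), September (30), October (31), November (30), December (31), January (31), February 1910 (28): 31 + 30 + 31 + 30 + 31 + 31 + 28 = 212 days.
March 1–10, 1910: 10 days.
Residual: 233 days.
Total: 18495 days.
18495 mod 7 = 1, so 1 day after Wednesday is Thursday.

Thursday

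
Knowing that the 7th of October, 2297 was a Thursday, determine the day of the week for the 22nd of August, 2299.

October 2297: 31 − 7 = 24 days remain.
Then 21 full months totalling 638 days.
August 1–22, 2299: 22 days.
Total: 24 + 638 + 22 = 684 days.
684 mod 7 = 5, so 5 days after Thursday is Tuesday.

Tuesday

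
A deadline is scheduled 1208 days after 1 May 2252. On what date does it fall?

22 August 2255

Count 1208 days after May 1, 2252:
Day-of-year of May 1, 2252: 122.
Day-of-year of August 22, 2255: 234.
2252 has 366 days, so 366 − 122 = 244 days remain in 2252.
Full years: 2253: 365; 2254: 365. Sum = 730.
Total: 244 + 730 + 234 = 1208 days.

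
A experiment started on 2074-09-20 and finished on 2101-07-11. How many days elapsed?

Day-of-year of September 20, 2074: 263.
Day-of-year of July 11, 2101: 192.
2074 has 365 days, so 365 − 263 = 102 days remain in 2074.
Full years 2075–2100: 20 common + 6 leap = 20×365 + 6×366 = 9496 days.
Total: 102 + 9496 + 192 = 9790 days.

9790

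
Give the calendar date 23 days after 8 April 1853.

1 May 1853

Count 23 days after April 8, 1853:
April 1853: 30 − 8 = 22 days remain.
May 1, 1853: 1 day.
Total: 22 + 1 = 23 days.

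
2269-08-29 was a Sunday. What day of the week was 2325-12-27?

Sunday

From August 29, 2269 to August 29, 2325: 56 years, of which 13 contain a Feb 29 — 43×365 + 13×366 = 20453 days.
(2300 is not a leap year (divisible by 100 but not 400).)
August 2325: 31 − 29 = 2 days remain.
Then September (30), October (31), November (30): 30 + 31 + 30 = 91 days.
December 1–27, 2325: 27 days.
Residual: 120 days.
Total: 20573 days.
20573 is a multiple of 7, so 2325-12-27 falls on the same weekday: Sunday.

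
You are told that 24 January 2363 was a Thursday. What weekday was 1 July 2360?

Count forward from the earlier date (July 1, 2360) to the later (January 24, 2363):
July 1, 2360 → July 1, 2361: 365 days.
July 1, 2361 → July 1, 2362: 365 days.
July 2362: 31 − 1 = 30 days remain.
Then August (31), September (30), October (31), November (30), December (31): 31 + 30 + 31 + 30 + 31 = 153 days.
January 1–24, 2363: 24 days.
Residual: 207 days.
Total: 937 days.
937 mod 7 = 6, so 6 days before Thursday is Friday.

Friday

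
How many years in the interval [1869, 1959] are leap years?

Years divisible by 4: 1872, 1876, …, 1956 — 22 in all.
Of these, 1900 is divisible by 100 but not 400, so not leap.
Leap years: 22 − 1 = 21.

21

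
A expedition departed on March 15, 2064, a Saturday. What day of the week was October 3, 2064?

March 2064: 31 − 15 = 16 days remain.
Then April (30), May (31), June (30), July (31), August (31), September (30): 30 + 31 + 30 + 31 + 31 + 30 = 183 days.
October 1–3, 2064: 3 days.
Total: 16 + 183 + 3 = 202 days.
202 mod 7 = 6, so 6 days after Saturday is Friday.

Friday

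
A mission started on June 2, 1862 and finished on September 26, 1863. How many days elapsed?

Day-of-year of June 2, 1862: 153.
Day-of-year of September 26, 1863: 269.
1862 has 365 days, so 365 − 153 = 212 days remain in 1862.
Total: 212 + 269 = 481 days.

481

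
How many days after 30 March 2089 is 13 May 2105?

Day-of-year of March 30, 2089: 89.
Day-of-year of May 13, 2105: 133.
2089 has 365 days, so 365 − 89 = 276 days remain in 2089.
Full years 2090–2104: 12 common + 3 leap = 12×365 + 3×366 = 5478 days.
Total: 276 + 5478 + 133 = 5887 days.

5887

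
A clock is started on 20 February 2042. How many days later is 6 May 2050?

2997

Day-of-year of February 20, 2042: 51.
Day-of-year of May 6, 2050: 126.
2042 has 365 days, so 365 − 51 = 314 days remain in 2042.
Full years 2043–2049: 5 common + 2 leap = 5×365 + 2×366 = 2557 days.
Total: 314 + 2557 + 126 = 2997 days.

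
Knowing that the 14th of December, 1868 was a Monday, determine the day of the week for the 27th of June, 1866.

Count forward from the earlier date (June 27, 1866) to the later (December 14, 1868):
June 1866: 30 − 27 = 3 days remain.
Then 29 full months totalling 884 days.
December 1–14, 1868: 14 days.
Total: 3 + 884 + 14 = 901 days.
901 mod 7 = 5, so 5 days before Monday is Wednesday.

Wednesday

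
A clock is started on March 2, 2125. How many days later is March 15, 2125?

Within March 2125: 15 − 2 = 13 days.

13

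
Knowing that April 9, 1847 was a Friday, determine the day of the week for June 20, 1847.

Sunday

April 1847: 30 − 9 = 21 days remain.
Then May (31): 31 days.
June 1–20, 1847: 20 days.
Total: 21 + 31 + 20 = 72 days.
72 mod 7 = 2, so 2 days after Friday is Sunday.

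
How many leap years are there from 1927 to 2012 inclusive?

Years divisible by 4: 1928, 1932, …, 2012 — 22 in all.
2000 is divisible by 400, so still leap.
No century exceptions apply. Count: 22.

22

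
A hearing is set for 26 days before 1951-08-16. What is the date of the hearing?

1951-07-21

Count 26 days before August 16, 1951:
July 1951: 31 − 21 = 10 days remain.
August 1–16, 1951: 16 days.
Total: 10 + 16 = 26 days.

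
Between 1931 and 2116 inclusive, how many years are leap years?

46

Years divisible by 4: 1932, 1936, …, 2116 — 47 in all.
Of these, 2100 is divisible by 100 but not 400, so not leap.
2000 is divisible by 400, so still leap.
Leap years: 47 − 1 = 46.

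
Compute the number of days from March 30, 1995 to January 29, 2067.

Day-of-year of March 30, 1995: 89.
Day-of-year of January 29, 2067: 29.
1995 has 365 days, so 365 − 89 = 276 days remain in 1995.
Full years 1996–2066: 53 common + 18 leap = 53×365 + 18×366 = 25933 days.
Total: 276 + 25933 + 29 = 26238 days.

26238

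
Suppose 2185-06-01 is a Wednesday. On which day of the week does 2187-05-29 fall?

Tuesday

June 2185: 30 − 1 = 29 days remain.
Then 22 full months totalling 669 days.
May 1–29, 2187: 29 days.
Total: 29 + 669 + 29 = 727 days.
727 mod 7 = 6, so 6 days after Wednesday is Tuesday.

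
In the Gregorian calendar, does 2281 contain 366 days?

No

2281 is not a leap year.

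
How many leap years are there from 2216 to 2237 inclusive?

Years divisible by 4 in [2216, 2237]: 2216, 2220, 2224, 2228, 2232, 2236.
No century exceptions apply. Count: 6.

6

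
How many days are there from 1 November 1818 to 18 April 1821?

Day-of-year of November 1, 1818: 305.
Day-of-year of April 18, 1821: 108.
1818 has 365 days, so 365 − 305 = 60 days remain in 1818.
Full years: 1819: 365; 1820: 366. Sum = 731.
Total: 60 + 731 + 108 = 899 days.

899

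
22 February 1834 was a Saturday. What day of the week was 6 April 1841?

Day-of-year of February 22, 1834: 53.
Day-of-year of April 6, 1841: 96.
1834 has 365 days, so 365 − 53 = 312 days remain in 1834.
Full years: 1835: 365; 1836: 366; 1837: 365; 1838: 365; 1839: 365; 1840: 366. Sum = 2192.
Total: 312 + 2192 + 96 = 2600 days.
2600 mod 7 = 3, so 3 days after Saturday is Tuesday.

Tuesday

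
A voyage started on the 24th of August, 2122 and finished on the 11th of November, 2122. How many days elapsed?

August 2122: 31 − 24 = 7 days remain.
Then September (30), October (31): 30 + 31 = 61 days.
November 1–11, 2122: 11 days.
Total: 7 + 61 + 11 = 79 days.

79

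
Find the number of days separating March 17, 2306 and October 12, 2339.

Day-of-year of March 17, 2306: 76.
Day-of-year of October 12, 2339: 285.
2306 has 365 days, so 365 − 76 = 289 days remain in 2306.
Full years 2307–2338: 24 common + 8 leap = 24×365 + 8×366 = 11688 days.
Total: 289 + 11688 + 285 = 12262 days.

12262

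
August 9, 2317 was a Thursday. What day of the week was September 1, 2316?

Count forward from the earlier date (September 1, 2316) to the later (August 9, 2317):
Day-of-year of September 1, 2316: 245.
Day-of-year of August 9, 2317: 221.
2316 has 366 days, so 366 − 245 = 121 days remain in 2316.
Total: 121 + 221 = 342 days.
342 mod 7 = 6, so 6 days before Thursday is Friday.

Friday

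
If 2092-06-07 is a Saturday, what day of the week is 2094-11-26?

Friday

Day-of-year of June 7, 2092: 159.
Day-of-year of November 26, 2094: 330.
2092 has 366 days, so 366 − 159 = 207 days remain in 2092.
Full years: 2093: 365. Sum = 365.
Total: 207 + 365 + 330 = 902 days.
902 mod 7 = 6, so 6 days after Saturday is Friday.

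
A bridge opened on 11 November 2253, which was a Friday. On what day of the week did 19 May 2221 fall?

Saturday

Count forward from the earlier date (May 19, 2221) to the later (November 11, 2253):
Day-of-year of May 19, 2221: 139.
Day-of-year of November 11, 2253: 315.
2221 has 365 days, so 365 − 139 = 226 days remain in 2221.
Full years 2222–2252: 23 common + 8 leap = 23×365 + 8×366 = 11323 days.
Total: 226 + 11323 + 315 = 11864 days.
11864 mod 7 = 6, so 6 days before Friday is Saturday.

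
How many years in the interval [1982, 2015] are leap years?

8

Years divisible by 4 in [1982, 2015]: 1984, 1988, 1992, 1996, 2000, 2004, 2008, 2012.
2000 is divisible by 400, so still leap.
No century exceptions apply. Count: 8.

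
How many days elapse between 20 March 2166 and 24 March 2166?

Within March 2166: 24 − 20 = 4 days.

4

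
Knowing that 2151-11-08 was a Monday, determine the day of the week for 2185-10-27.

From November 8, 2151 to November 8, 2184: 33 years, of which 9 contain a Feb 29 — 24×365 + 9×366 = 12054 days.
November 2184: 30 − 8 = 22 days remain.
Then 10 full months totalling 304 days.
October 1–27, 2185: 27 days.
Residual: 353 days.
Total: 12407 days.
12407 mod 7 = 3, so 3 days after Monday is Thursday.

Thursday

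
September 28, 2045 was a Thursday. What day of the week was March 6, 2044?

Count forward from the earlier date (March 6, 2044) to the later (September 28, 2045):
March 2044: 31 − 6 = 25 days remain.
Then 17 full months totalling 518 days.
September 1–28, 2045: 28 days.
Total: 25 + 518 + 28 = 571 days.
571 mod 7 = 4, so 4 days before Thursday is Sunday.

Sunday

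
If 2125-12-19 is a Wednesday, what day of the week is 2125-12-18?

Count forward from the earlier date (December 18, 2125) to the later (December 19, 2125):
Within December 2125: 19 − 18 = 1 day.
1 mod 7 = 1, so 1 day before Wednesday is Tuesday.

Tuesday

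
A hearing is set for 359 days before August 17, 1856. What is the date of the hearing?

August 24, 1855

Count 359 days before August 17, 1856:
Day-of-year of August 24, 1855: 236.
Day-of-year of August 17, 1856: 230.
1855 has 365 days, so 365 − 236 = 129 days remain in 1855.
Total: 129 + 230 = 359 days.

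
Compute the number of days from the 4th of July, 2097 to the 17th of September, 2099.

805

July 4, 2097 → July 4, 2098: 365 days.
July 4, 2098 → July 4, 2099: 365 days.
July 2099: 31 − 4 = 27 days remain.
Then August (31): 31 days.
September 1–17, 2099: 17 days.
Residual: 75 days.
Total: 805 days.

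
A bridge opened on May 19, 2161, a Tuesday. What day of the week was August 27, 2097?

Count forward from the earlier date (August 27, 2097) to the later (May 19, 2161):
From August 27, 2097 to August 27, 2160: 63 years, of which 15 contain a Feb 29 — 48×365 + 15×366 = 23010 days.
(2100 is not a leap year (divisible by 100 but not 400).)
August 2160: 31 − 27 = 4 days remain.
Then September (30), October (31), November (30), December (31), January (31), February 2161 (28), March (31), April (30): 30 + 31 + 30 + 31 + 31 + 28 + 31 + 30 = 242 days.
May 1–19, 2161: 19 days.
Residual: 265 days.
Total: 23275 days.
23275 is a multiple of 7, so August 27, 2097 falls on the same weekday: Tuesday.

Tuesday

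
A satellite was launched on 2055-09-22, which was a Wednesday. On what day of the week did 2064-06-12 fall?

From September 22, 2055 to September 22, 2063: 8 years, of which 2 contain a Feb 29 — 6×365 + 2×366 = 2922 days.
September 2063: 30 − 22 = 8 days remain.
Then October (31), November (30), December (31), January (31), February 2064 (29), March (31), April (30), May (31): 31 + 30 + 31 + 31 + 29 + 31 + 30 + 31 = 244 days.
June 1–12, 2064: 12 days.
Residual: 264 days.
Total: 3186 days.
3186 mod 7 = 1, so 1 day after Wednesday is Thursday.

Thursday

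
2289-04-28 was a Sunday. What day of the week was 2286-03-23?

Count forward from the earlier date (March 23, 2286) to the later (April 28, 2289):
Day-of-year of March 23, 2286: 82.
Day-of-year of April 28, 2289: 118.
2286 has 365 days, so 365 − 82 = 283 days remain in 2286.
Full years: 2287: 365; 2288: 366. Sum = 731.
Total: 283 + 731 + 118 = 1132 days.
1132 mod 7 = 5, so 5 days before Sunday is Tuesday.

Tuesday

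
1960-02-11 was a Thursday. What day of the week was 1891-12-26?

Saturday

Count forward from the earlier date (December 26, 1891) to the later (February 11, 1960):
From December 26, 1891 to December 26, 1959: 68 years, of which 16 contain a Feb 29 — 52×365 + 16×366 = 24836 days.
(1900 is not a leap year (divisible by 100 but not 400).)
December 1959: 31 − 26 = 5 days remain.
Then January (31): 31 days.
February 1–11, 1960: 11 days (1960 is a leap year).
Residual: 47 days.
Total: 24883 days.
24883 mod 7 = 5, so 5 days before Thursday is Saturday.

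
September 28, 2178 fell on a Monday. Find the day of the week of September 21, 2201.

Monday

Day-of-year of September 28, 2178: 271.
Day-of-year of September 21, 2201: 264.
2178 has 365 days, so 365 − 271 = 94 days remain in 2178.
Full years 2179–2200: 17 common + 5 leap = 17×365 + 5×366 = 8035 days.
Total: 94 + 8035 + 264 = 8393 days.
8393 is a multiple of 7, so September 21, 2201 falls on the same weekday: Monday.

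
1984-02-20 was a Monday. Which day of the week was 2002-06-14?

Friday

From February 20, 1984 to February 20, 2002: 18 years, of which 5 contain a Feb 29 — 13×365 + 5×366 = 6575 days.
(2000 is a leap year (divisible by 400).)
February 2002: 28 − 20 = 8 days remain (2002 is not a leap year, so February has 28 days).
Then March (31), April (30), May (31): 31 + 30 + 31 = 92 days.
June 1–14, 2002: 14 days.
Residual: 114 days.
Total: 6689 days.
6689 mod 7 = 4, so 4 days after Monday is Friday.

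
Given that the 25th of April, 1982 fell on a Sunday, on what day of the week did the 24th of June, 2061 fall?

From April 25, 1982 to April 25, 2061: 79 years, of which 20 contain a Feb 29 — 59×365 + 20×366 = 28855 days.
(2000 is a leap year (divisible by 400).)
April 2061: 30 − 25 = 5 days remain.
Then May (31): 31 days.
June 1–24, 2061: 24 days.
Residual: 60 days.
Total: 28915 days.
28915 mod 7 = 5, so 5 days after Sunday is Friday.

Friday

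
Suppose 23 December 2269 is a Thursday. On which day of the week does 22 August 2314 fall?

Saturday

From December 23, 2269 to December 23, 2313: 44 years, of which 10 contain a Feb 29 — 34×365 + 10×366 = 16070 days.
(2300 is not a leap year (divisible by 100 but not 400).)
December 2313: 31 − 23 = 8 days remain.
Then January (31), February 2314 (28), March (31), April (30), May (31), June (30), July (31): 31 + 28 + 31 + 30 + 31 + 30 + 31 = 212 days.
August 1–22, 2314: 22 days.
Residual: 242 days.
Total: 16312 days.
16312 mod 7 = 2, so 2 days after Thursday is Saturday.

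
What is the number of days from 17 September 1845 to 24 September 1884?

From September 17, 1845 to September 17, 1884: 39 years, of which 10 contain a Feb 29 — 29×365 + 10×366 = 14245 days.
Within September 1884: 24 − 17 = 7 days.
Total: 14252 days.

14252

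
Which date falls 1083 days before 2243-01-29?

2240-02-11

Count 1083 days before January 29, 2243:
February 11, 2240 → February 11, 2241: 366 days (2240 is a leap year).
February 11, 2241 → February 11, 2242: 365 days.
February 2242: 28 − 11 = 17 days remain (2242 is not a leap year, so February has 28 days).
Then 10 full months totalling 306 days.
January 1–29, 2243: 29 days.
Residual: 352 days.
Total: 1083 days.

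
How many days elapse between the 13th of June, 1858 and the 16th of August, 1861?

Day-of-year of June 13, 1858: 164.
Day-of-year of August 16, 1861: 228.
1858 has 365 days, so 365 − 164 = 201 days remain in 1858.
Full years: 1859: 365; 1860: 366. Sum = 731.
Total: 201 + 731 + 228 = 1160 days.

1160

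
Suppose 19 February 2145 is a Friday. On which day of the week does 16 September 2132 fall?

Count forward from the earlier date (September 16, 2132) to the later (February 19, 2145):
From September 16, 2132 to September 16, 2144: 12 years, of which 3 contain a Feb 29 — 9×365 + 3×366 = 4383 days.
September 2144: 30 − 16 = 14 days remain.
Then October (31), November (30), December (31), January (31): 31 + 30 + 31 + 31 = 123 days.
February 1–19, 2145: 19 days (2145 is not a leap year).
Residual: 156 days.
Total: 4539 days.
4539 mod 7 = 3, so 3 days before Friday is Tuesday.

Tuesday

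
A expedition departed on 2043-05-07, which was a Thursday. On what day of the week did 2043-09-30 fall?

May 2043: 31 − 7 = 24 days remain.
Then June (30), July (31), August (31): 30 + 31 + 31 = 92 days.
September 1–30, 2043: 30 days.
Total: 24 + 92 + 30 = 146 days.
146 mod 7 = 6, so 6 days after Thursday is Wednesday.

Wednesday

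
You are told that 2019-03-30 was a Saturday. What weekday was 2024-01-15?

Day-of-year of March 30, 2019: 89.
Day-of-year of January 15, 2024: 15.
2019 has 365 days, so 365 − 89 = 276 days remain in 2019.
Full years: 2020: 366; 2021: 365; 2022: 365; 2023: 365. Sum = 1461.
Total: 276 + 1461 + 15 = 1752 days.
1752 mod 7 = 2, so 2 days after Saturday is Monday.

Monday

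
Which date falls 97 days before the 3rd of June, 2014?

the 26th of February, 2014

Count 97 days before June 3, 2014:
February 2014: 28 − 26 = 2 days remain (2014 is not a leap year, so February has 28 days).
Then March (31), April (30), May (31): 31 + 30 + 31 = 92 days.
June 1–3, 2014: 3 days.
Total: 2 + 92 + 3 = 97 days.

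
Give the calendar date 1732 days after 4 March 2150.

30 November 2154

Count 1732 days after March 4, 2150:
Day-of-year of March 4, 2150: 63.
Day-of-year of November 30, 2154: 334.
2150 has 365 days, so 365 − 63 = 302 days remain in 2150.
Full years: 2151: 365; 2152: 366; 2153: 365. Sum = 1096.
Total: 302 + 1096 + 334 = 1732 days.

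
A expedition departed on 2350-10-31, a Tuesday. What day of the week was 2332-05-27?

Friday

Count forward from the earlier date (May 27, 2332) to the later (October 31, 2350):
Day-of-year of May 27, 2332: 148.
Day-of-year of October 31, 2350: 304.
2332 has 366 days, so 366 − 148 = 218 days remain in 2332.
Full years 2333–2349: 13 common + 4 leap = 13×365 + 4×366 = 6209 days.
Total: 218 + 6209 + 304 = 6731 days.
6731 mod 7 = 4, so 4 days before Tuesday is Friday.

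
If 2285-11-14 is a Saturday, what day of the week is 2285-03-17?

Count forward from the earlier date (March 17, 2285) to the later (November 14, 2285):
March 2285: 31 − 17 = 14 days remain.
Then April (30), May (31), June (30), July (31), August (31), September (30), October (31): 30 + 31 + 30 + 31 + 31 + 30 + 31 = 214 days.
November 1–14, 2285: 14 days.
Total: 14 + 214 + 14 = 242 days.
242 mod 7 = 4, so 4 days before Saturday is Tuesday.

Tuesday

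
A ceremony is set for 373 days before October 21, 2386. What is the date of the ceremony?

October 13, 2385

Count 373 days before October 21, 2386:
Day-of-year of October 13, 2385: 286.
Day-of-year of October 21, 2386: 294.
2385 has 365 days, so 365 − 286 = 79 days remain in 2385.
Total: 79 + 294 = 373 days.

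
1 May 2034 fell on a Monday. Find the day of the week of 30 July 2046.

From May 1, 2034 to May 1, 2046: 12 years, of which 3 contain a Feb 29 — 9×365 + 3×366 = 4383 days.
May 2046: 31 − 1 = 30 days remain.
Then June (30): 30 days.
July 1–30, 2046: 30 days.
Residual: 90 days.
Total: 4473 days.
4473 is a multiple of 7, so 30 July 2046 falls on the same weekday: Monday.

Monday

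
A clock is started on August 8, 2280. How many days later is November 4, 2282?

818

Day-of-year of August 8, 2280: 221.
Day-of-year of November 4, 2282: 308.
2280 has 366 days, so 366 − 221 = 145 days remain in 2280.
Full years: 2281: 365. Sum = 365.
Total: 145 + 365 + 308 = 818 days.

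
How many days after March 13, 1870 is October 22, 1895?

9354

From March 13, 1870 to March 13, 1895: 25 years, of which 6 contain a Feb 29 — 19×365 + 6×366 = 9131 days.
March 1895: 31 − 13 = 18 days remain.
Then April (30), May (31), June (30), July (31), August (31), September (30): 30 + 31 + 30 + 31 + 31 + 30 = 183 days.
October 1–22, 1895: 22 days.
Residual: 223 days.
Total: 9354 days.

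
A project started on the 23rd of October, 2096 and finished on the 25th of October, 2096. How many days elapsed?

Within October 2096: 25 − 23 = 2 days.

2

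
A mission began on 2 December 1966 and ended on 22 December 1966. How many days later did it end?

Within December 1966: 22 − 2 = 20 days.

20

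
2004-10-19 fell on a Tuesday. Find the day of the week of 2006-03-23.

October 2004: 31 − 19 = 12 days remain.
Then 16 full months totalling 485 days.
March 1–23, 2006: 23 days.
Total: 12 + 485 + 23 = 520 days.
520 mod 7 = 2, so 2 days after Tuesday is Thursday.

Thursday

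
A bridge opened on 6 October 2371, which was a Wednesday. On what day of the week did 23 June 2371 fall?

Wednesday

Count forward from the earlier date (June 23, 2371) to the later (October 6, 2371):
June 2371: 30 − 23 = 7 days remain.
Then July (31), August (31), September (30): 31 + 31 + 30 = 92 days.
October 1–6, 2371: 6 days.
Total: 7 + 92 + 6 = 105 days.
105 is a multiple of 7, so 23 June 2371 falls on the same weekday: Wednesday.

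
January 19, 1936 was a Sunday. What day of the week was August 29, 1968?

Day-of-year of January 19, 1936: 19.
Day-of-year of August 29, 1968: 242.
1936 has 366 days, so 366 − 19 = 347 days remain in 1936.
Full years 1937–1967: 24 common + 7 leap = 24×365 + 7×366 = 11322 days.
Total: 347 + 11322 + 242 = 11911 days.
11911 mod 7 = 4, so 4 days after Sunday is Thursday.

Thursday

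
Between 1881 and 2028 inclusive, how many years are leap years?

Years divisible by 4: 1884, 1888, …, 2028 — 37 in all.
Of these, 1900 is divisible by 100 but not 400, so not leap.
2000 is divisible by 400, so still leap.
Leap years: 37 − 1 = 36.

36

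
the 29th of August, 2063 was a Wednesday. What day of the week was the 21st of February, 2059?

Friday

Count forward from the earlier date (February 21, 2059) to the later (August 29, 2063):
Day-of-year of February 21, 2059: 52.
Day-of-year of August 29, 2063: 241.
2059 has 365 days, so 365 − 52 = 313 days remain in 2059.
Full years: 2060: 366; 2061: 365; 2062: 365. Sum = 1096.
Total: 313 + 1096 + 241 = 1650 days.
1650 mod 7 = 5, so 5 days before Wednesday is Friday.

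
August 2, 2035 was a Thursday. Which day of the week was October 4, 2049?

Monday

Day-of-year of August 2, 2035: 214.
Day-of-year of October 4, 2049: 277.
2035 has 365 days, so 365 − 214 = 151 days remain in 2035.
Full years 2036–2048: 9 common + 4 leap = 9×365 + 4×366 = 4749 days.
Total: 151 + 4749 + 277 = 5177 days.
5177 mod 7 = 4, so 4 days after Thursday is Monday.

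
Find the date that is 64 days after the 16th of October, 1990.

the 19th of December, 1990

Count 64 days after October 16, 1990:
October 1990: 31 − 16 = 15 days remain.
Then November (30): 30 days.
December 1–19, 1990: 19 days.
Total: 15 + 30 + 19 = 64 days.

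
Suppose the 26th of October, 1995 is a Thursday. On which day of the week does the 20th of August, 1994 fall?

Count forward from the earlier date (August 20, 1994) to the later (October 26, 1995):
Day-of-year of August 20, 1994: 232.
Day-of-year of October 26, 1995: 299.
1994 has 365 days, so 365 − 232 = 133 days remain in 1994.
Total: 133 + 299 = 432 days.
432 mod 7 = 5, so 5 days before Thursday is Saturday.

Saturday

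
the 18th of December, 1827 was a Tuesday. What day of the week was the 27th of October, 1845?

Day-of-year of December 18, 1827: 352.
Day-of-year of October 27, 1845: 300.
1827 has 365 days, so 365 − 352 = 13 days remain in 1827.
Full years 1828–1844: 12 common + 5 leap = 12×365 + 5×366 = 6210 days.
Total: 13 + 6210 + 300 = 6523 days.
6523 mod 7 = 6, so 6 days after Tuesday is Monday.

Monday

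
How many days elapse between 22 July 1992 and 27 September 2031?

14311

From July 22, 1992 to July 22, 2031: 39 years, of which 9 contain a Feb 29 — 30×365 + 9×366 = 14244 days.
(2000 is a leap year (divisible by 400).)
July 2031: 31 − 22 = 9 days remain.
Then August (31): 31 days.
September 1–27, 2031: 27 days.
Residual: 67 days.
Total: 14311 days.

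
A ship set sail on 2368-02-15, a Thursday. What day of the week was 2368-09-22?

Sunday

February 2368: 29 − 15 = 14 days remain (2368 is a leap year, so February has 29 days).
Then March (31), April (30), May (31), June (30), July (31), August (31): 31 + 30 + 31 + 30 + 31 + 31 = 184 days.
September 1–22, 2368: 22 days.
Total: 14 + 184 + 22 = 220 days.
220 mod 7 = 3, so 3 days after Thursday is Sunday.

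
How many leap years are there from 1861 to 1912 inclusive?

Years divisible by 4: 1864, 1868, …, 1912 — 13 in all.
Of these, 1900 is divisible by 100 but not 400, so not leap.
Leap years: 13 − 1 = 12.

12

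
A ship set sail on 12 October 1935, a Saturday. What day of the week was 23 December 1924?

Tuesday

Count forward from the earlier date (December 23, 1924) to the later (October 12, 1935):
Day-of-year of December 23, 1924: 358.
Day-of-year of October 12, 1935: 285.
1924 has 366 days, so 366 − 358 = 8 days remain in 1924.
Full years 1925–1934: 8 common + 2 leap = 8×365 + 2×366 = 3652 days.
Total: 8 + 3652 + 285 = 3945 days.
3945 mod 7 = 4, so 4 days before Saturday is Tuesday.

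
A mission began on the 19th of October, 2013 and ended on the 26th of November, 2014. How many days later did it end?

Day-of-year of October 19, 2013: 292.
Day-of-year of November 26, 2014: 330.
2013 has 365 days, so 365 − 292 = 73 days remain in 2013.
Total: 73 + 330 = 403 days.

403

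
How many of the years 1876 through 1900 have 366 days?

6

Years divisible by 4 in [1876, 1900]: 1876, 1880, 1884, 1888, 1892, 1896, 1900.
Of these, 1900 is divisible by 100 but not 400, so not leap.
Leap years: 7 − 1 = 6.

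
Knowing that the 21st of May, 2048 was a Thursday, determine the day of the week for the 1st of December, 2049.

May 21, 2048 → May 21, 2049: 365 days.
May 2049: 31 − 21 = 10 days remain.
Then June (30), July (31), August (31), September (30), October (31), November (30): 30 + 31 + 31 + 30 + 31 + 30 = 183 days.
December 1, 2049: 1 day.
Residual: 194 days.
Total: 559 days.
559 mod 7 = 6, so 6 days after Thursday is Wednesday.

Wednesday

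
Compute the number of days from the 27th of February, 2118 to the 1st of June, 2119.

459

Day-of-year of February 27, 2118: 58.
Day-of-year of June 1, 2119: 152.
2118 has 365 days, so 365 − 58 = 307 days remain in 2118.
Total: 307 + 152 = 459 days.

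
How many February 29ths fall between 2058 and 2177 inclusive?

29

Years divisible by 4: 2060, 2064, …, 2176 — 30 in all.
Of these, 2100 is divisible by 100 but not 400, so not leap.
Leap years: 30 − 1 = 29.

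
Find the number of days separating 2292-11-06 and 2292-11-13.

7

Within November 2292: 13 − 6 = 7 days.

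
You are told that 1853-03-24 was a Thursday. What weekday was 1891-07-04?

From March 24, 1853 to March 24, 1891: 38 years, of which 9 contain a Feb 29 — 29×365 + 9×366 = 13879 days.
March 1891: 31 − 24 = 7 days remain.
Then April (30), May (31), June (30): 30 + 31 + 30 = 91 days.
July 1–4, 1891: 4 days.
Residual: 102 days.
Total: 13981 days.
13981 mod 7 = 2, so 2 days after Thursday is Saturday.

Saturday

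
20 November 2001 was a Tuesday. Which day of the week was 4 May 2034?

Day-of-year of November 20, 2001: 324.
Day-of-year of May 4, 2034: 124.
2001 has 365 days, so 365 − 324 = 41 days remain in 2001.
Full years 2002–2033: 24 common + 8 leap = 24×365 + 8×366 = 11688 days.
Total: 41 + 11688 + 124 = 11853 days.
11853 mod 7 = 2, so 2 days after Tuesday is Thursday.

Thursday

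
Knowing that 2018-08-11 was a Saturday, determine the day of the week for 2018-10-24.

Wednesday

August 2018: 31 − 11 = 20 days remain.
Then September (30): 30 days.
October 1–24, 2018: 24 days.
Total: 20 + 30 + 24 = 74 days.
74 mod 7 = 4, so 4 days after Saturday is Wednesday.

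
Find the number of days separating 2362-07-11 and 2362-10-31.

July 2362: 31 − 11 = 20 days remain.
Then August (31), September (30): 31 + 30 = 61 days.
October 1–31, 2362: 31 days.
Total: 20 + 61 + 31 = 112 days.

112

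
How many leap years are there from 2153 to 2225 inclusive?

17

Years divisible by 4: 2156, 2160, …, 2224 — 18 in all.
Of these, 2200 is divisible by 100 but not 400, so not leap.
Leap years: 18 − 1 = 17.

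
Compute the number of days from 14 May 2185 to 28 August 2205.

7410

Day-of-year of May 14, 2185: 134.
Day-of-year of August 28, 2205: 240.
2185 has 365 days, so 365 − 134 = 231 days remain in 2185.
Full years 2186–2204: 15 common + 4 leap = 15×365 + 4×366 = 6939 days.
Total: 231 + 6939 + 240 = 7410 days.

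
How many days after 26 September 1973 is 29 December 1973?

September 1973: 30 − 26 = 4 days remain.
Then October (31), November (30): 31 + 30 = 61 days.
December 1–29, 1973: 29 days.
Total: 4 + 61 + 29 = 94 days.

94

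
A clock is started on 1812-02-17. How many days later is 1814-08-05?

900

Day-of-year of February 17, 1812: 48.
Day-of-year of August 5, 1814: 217.
1812 has 366 days, so 366 − 48 = 318 days remain in 1812.
Full years: 1813: 365. Sum = 365.
Total: 318 + 365 + 217 = 900 days.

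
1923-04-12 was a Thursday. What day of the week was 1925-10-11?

Day-of-year of April 12, 1923: 102.
Day-of-year of October 11, 1925: 284.
1923 has 365 days, so 365 − 102 = 263 days remain in 1923.
Full years: 1924: 366. Sum = 366.
Total: 263 + 366 + 284 = 913 days.
913 mod 7 = 3, so 3 days after Thursday is Sunday.

Sunday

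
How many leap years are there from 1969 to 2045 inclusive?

19

Years divisible by 4: 1972, 1976, …, 2044 — 19 in all.
2000 is divisible by 400, so still leap.
No century exceptions apply. Count: 19.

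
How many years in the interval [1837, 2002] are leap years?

Years divisible by 4: 1840, 1844, …, 2000 — 41 in all.
Of these, 1900 is divisible by 100 but not 400, so not leap.
2000 is divisible by 400, so still leap.
Leap years: 41 − 1 = 40.

40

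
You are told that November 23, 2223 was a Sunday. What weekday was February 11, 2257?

Wednesday

Day-of-year of November 23, 2223: 327.
Day-of-year of February 11, 2257: 42.
2223 has 365 days, so 365 − 327 = 38 days remain in 2223.
Full years 2224–2256: 24 common + 9 leap = 24×365 + 9×366 = 12054 days.
Total: 38 + 12054 + 42 = 12134 days.
12134 mod 7 = 3, so 3 days after Sunday is Wednesday.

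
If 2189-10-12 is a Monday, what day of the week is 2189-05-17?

Count forward from the earlier date (May 17, 2189) to the later (October 12, 2189):
May 2189: 31 − 17 = 14 days remain.
Then June (30), July (31), August (31), September (30): 30 + 31 + 31 + 30 = 122 days.
October 1–12, 2189: 12 days.
Total: 14 + 122 + 12 = 148 days.
148 mod 7 = 1, so 1 day before Monday is Sunday.

Sunday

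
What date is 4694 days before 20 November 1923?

13 January 1911

Count 4694 days before November 20, 1923:
Day-of-year of January 13, 1911: 13.
Day-of-year of November 20, 1923: 324.
1911 has 365 days, so 365 − 13 = 352 days remain in 1911.
Full years 1912–1922: 8 common + 3 leap = 8×365 + 3×366 = 4018 days.
Total: 352 + 4018 + 324 = 4694 days.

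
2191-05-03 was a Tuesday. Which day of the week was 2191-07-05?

May 2191: 31 − 3 = 28 days remain.
Then June (30): 30 days.
July 1–5, 2191: 5 days.
Total: 28 + 30 + 5 = 63 days.
63 is a multiple of 7, so 2191-07-05 falls on the same weekday: Tuesday.

Tuesday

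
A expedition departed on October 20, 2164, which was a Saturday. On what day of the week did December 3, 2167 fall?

October 20, 2164 → October 20, 2165: 365 days.
October 20, 2165 → October 20, 2166: 365 days.
October 20, 2166 → October 20, 2167: 365 days.
October 2167: 31 − 20 = 11 days remain.
Then November (30): 30 days.
December 1–3, 2167: 3 days.
Residual: 44 days.
Total: 1139 days.
1139 mod 7 = 5, so 5 days after Saturday is Thursday.

Thursday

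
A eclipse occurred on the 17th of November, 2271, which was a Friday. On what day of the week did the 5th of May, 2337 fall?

Wednesday

From November 17, 2271 to November 17, 2336: 65 years, of which 16 contain a Feb 29 — 49×365 + 16×366 = 23741 days.
(2300 is not a leap year (divisible by 100 but not 400).)
November 2336: 30 − 17 = 13 days remain.
Then December (31), January (31), February 2337 (28), March (31), April (30): 31 + 31 + 28 + 31 + 30 = 151 days.
May 1–5, 2337: 5 days.
Residual: 169 days.
Total: 23910 days.
23910 mod 7 = 5, so 5 days after Friday is Wednesday.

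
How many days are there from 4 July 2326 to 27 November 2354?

10373

Day-of-year of July 4, 2326: 185.
Day-of-year of November 27, 2354: 331.
2326 has 365 days, so 365 − 185 = 180 days remain in 2326.
Full years 2327–2353: 20 common + 7 leap = 20×365 + 7×366 = 9862 days.
Total: 180 + 9862 + 331 = 10373 days.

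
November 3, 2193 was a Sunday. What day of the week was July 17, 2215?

From November 3, 2193 to November 3, 2214: 21 years, of which 4 contain a Feb 29 — 17×365 + 4×366 = 7669 days.
(2200 is not a leap year (divisible by 100 but not 400).)
November 2214: 30 − 3 = 27 days remain.
Then December (31), January (31), February 2215 (28), March (31), April (30), May (31), June (30): 31 + 31 + 28 + 31 + 30 + 31 + 30 = 212 days.
July 1–17, 2215: 17 days.
Residual: 256 days.
Total: 7925 days.
7925 mod 7 = 1, so 1 day after Sunday is Monday.

Monday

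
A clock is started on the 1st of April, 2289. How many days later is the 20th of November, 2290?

Day-of-year of April 1, 2289: 91.
Day-of-year of November 20, 2290: 324.
2289 has 365 days, so 365 − 91 = 274 days remain in 2289.
Total: 274 + 324 = 598 days.

598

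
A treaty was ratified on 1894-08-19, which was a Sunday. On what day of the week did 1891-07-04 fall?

Count forward from the earlier date (July 4, 1891) to the later (August 19, 1894):
July 4, 1891 → July 4, 1892: 366 days (1892 is a leap year).
July 4, 1892 → July 4, 1893: 365 days.
July 4, 1893 → July 4, 1894: 365 days.
July 1894: 31 − 4 = 27 days remain.
August 1–19, 1894: 19 days.
Residual: 46 days.
Total: 1142 days.
1142 mod 7 = 1, so 1 day before Sunday is Saturday.

Saturday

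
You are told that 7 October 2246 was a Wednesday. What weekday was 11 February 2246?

Count forward from the earlier date (February 11, 2246) to the later (October 7, 2246):
February 2246: 28 − 11 = 17 days remain (2246 is not a leap year, so February has 28 days).
Then March (31), April (30), May (31), June (30), July (31), August (31), September (30): 31 + 30 + 31 + 30 + 31 + 31 + 30 = 214 days.
October 1–7, 2246: 7 days.
Total: 17 + 214 + 7 = 238 days.
238 is a multiple of 7, so 11 February 2246 falls on the same weekday: Wednesday.

Wednesday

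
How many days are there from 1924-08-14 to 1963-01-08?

14026

Day-of-year of August 14, 1924: 227.
Day-of-year of January 8, 1963: 8.
1924 has 366 days, so 366 − 227 = 139 days remain in 1924.
Full years 1925–1962: 29 common + 9 leap = 29×365 + 9×366 = 13879 days.
Total: 139 + 13879 + 8 = 14026 days.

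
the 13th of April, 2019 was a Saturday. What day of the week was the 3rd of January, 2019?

Count forward from the earlier date (January 3, 2019) to the later (April 13, 2019):
January 2019: 31 − 3 = 28 days remain.
Then February 2019 (28), March (31): 28 + 31 = 59 days.
April 1–13, 2019: 13 days.
Total: 28 + 59 + 13 = 100 days.
100 mod 7 = 2, so 2 days before Saturday is Thursday.

Thursday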